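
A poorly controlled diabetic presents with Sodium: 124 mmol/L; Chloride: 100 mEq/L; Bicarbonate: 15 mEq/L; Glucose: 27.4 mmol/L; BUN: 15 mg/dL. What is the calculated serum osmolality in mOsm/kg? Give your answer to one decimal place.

280.8 mOsm/kg

Calculated osmolality = 2·Na + glucose + BUN/2.8
= 2·124 + 27.4 + 15/2.8
= 248 + 27.40 + 5.36
= 280.76 mOsm/kg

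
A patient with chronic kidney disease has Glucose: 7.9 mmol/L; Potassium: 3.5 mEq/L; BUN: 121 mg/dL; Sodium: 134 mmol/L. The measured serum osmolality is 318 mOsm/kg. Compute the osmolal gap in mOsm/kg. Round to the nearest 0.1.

Calculated osmolality = 2·Na + glucose + BUN/2.8
= 2·134 + 7.9 + 121/2.8
= 268 + 7.90 + 43.21
= 319.11 mOsm/kg ≈ 319.1 mOsm/kg
Osmolar gap = measured − calculated = 318 − 319.1 = -1.1 mOsm/kg

-1.1 mOsm/kg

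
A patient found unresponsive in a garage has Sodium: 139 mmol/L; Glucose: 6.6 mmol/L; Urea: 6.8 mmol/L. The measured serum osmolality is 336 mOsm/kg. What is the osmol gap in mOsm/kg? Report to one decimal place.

Calculated osmolality = 2·Na + glucose + urea
= 2·139 + 6.6 + 6.8
= 278 + 6.60 + 6.80
= 291.4 mOsm/kg ≈ 291.4 mOsm/kg
Osmolar gap = measured − calculated = 336 − 291.4 = 44.6 mOsm/kg

44.6 mOsm/kg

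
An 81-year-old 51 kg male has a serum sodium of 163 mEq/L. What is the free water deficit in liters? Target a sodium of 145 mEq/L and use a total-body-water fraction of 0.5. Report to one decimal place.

3.2 L

TBW = 0.5 · 51 = 25.5 L
Free water deficit = TBW · (Na/145 − 1)
= 25.5 · (163/145 − 1)
= 25.5 · 0.1241
= 3.16 L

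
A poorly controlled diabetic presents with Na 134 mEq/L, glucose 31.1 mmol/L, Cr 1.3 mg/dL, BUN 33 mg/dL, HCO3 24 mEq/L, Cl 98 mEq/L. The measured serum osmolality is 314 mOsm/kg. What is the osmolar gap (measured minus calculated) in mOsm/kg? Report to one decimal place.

Calculated osmolality = 2·Na + glucose + BUN/2.8
= 2·134 + 31.1 + 33/2.8
= 268 + 31.10 + 11.79
= 310.89 mOsm/kg ≈ 310.9 mOsm/kg
Osmolar gap = measured − calculated = 314 − 310.9 = 3.1 mOsm/kg

3.1 mOsm/kg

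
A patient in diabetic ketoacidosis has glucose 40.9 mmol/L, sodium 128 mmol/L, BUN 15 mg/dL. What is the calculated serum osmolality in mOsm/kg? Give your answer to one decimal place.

Calculated osmolality = 2·Na + glucose + BUN/2.8
= 2·128 + 40.9 + 15/2.8
= 256 + 40.90 + 5.36
= 302.26 mOsm/kg

302.3 mOsm/kg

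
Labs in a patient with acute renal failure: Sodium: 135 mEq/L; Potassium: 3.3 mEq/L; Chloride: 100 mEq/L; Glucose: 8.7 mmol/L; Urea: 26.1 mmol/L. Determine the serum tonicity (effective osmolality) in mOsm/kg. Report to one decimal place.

278.7 mOsm/kg

Effective osmolality excludes urea (freely permeant across cell membranes):
2·Na + glucose
= 2·135 + 8.7
= 270 + 8.7
= 278.7 mOsm/kg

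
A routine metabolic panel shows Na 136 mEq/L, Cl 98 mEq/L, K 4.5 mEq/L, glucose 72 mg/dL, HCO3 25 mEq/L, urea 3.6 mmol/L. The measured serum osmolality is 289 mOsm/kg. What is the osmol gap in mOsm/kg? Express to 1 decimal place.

9.4 mOsm/kg

Calculated osmolality = 2·Na + glucose/18 + urea
= 2·136 + 72/18 + 3.6
= 272 + 4 + 3.60
= 279.6 mOsm/kg ≈ 279.6 mOsm/kg
Osmolar gap = measured − calculated = 289 − 279.6 = 9.4 mOsm/kg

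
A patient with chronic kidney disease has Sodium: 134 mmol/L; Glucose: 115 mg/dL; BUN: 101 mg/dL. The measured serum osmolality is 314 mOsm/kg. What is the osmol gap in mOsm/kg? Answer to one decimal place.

3.5 mOsm/kg

Calculated osmolality = 2·Na + glucose/18 + BUN/2.8
= 2·134 + 115/18 + 101/2.8
= 268 + 6.39 + 36.07
= 310.46 mOsm/kg ≈ 310.5 mOsm/kg
Osmolar gap = measured − calculated = 314 − 310.5 = 3.5 mOsm/kg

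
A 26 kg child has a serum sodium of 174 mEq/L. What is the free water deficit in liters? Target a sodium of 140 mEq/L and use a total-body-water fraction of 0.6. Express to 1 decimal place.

3.8 L

TBW = 0.6 · 26 = 15.6 L
Free water deficit = TBW · (Na/140 − 1)
= 15.6 · (174/140 − 1)
= 15.6 · 0.2429
= 3.79 L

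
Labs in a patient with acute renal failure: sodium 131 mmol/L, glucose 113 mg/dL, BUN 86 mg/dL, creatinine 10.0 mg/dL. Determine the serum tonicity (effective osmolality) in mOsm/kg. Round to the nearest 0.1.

Effective osmolality excludes urea (freely permeant across cell membranes):
2·Na + glucose/18
= 2·131 + 113/18
= 262 + 6.28
= 268.28 mOsm/kg

268.3 mOsm/kg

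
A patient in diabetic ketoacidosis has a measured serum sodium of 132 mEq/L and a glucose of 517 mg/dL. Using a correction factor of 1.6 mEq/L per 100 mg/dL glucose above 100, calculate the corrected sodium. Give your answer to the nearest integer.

Corrected Na = measured Na + 1.6 · (glucose − 100)/100
= 132 + 1.6 · (517 − 100)/100
= 132 + 6.7
= 138.7 mEq/L

139 mEq/L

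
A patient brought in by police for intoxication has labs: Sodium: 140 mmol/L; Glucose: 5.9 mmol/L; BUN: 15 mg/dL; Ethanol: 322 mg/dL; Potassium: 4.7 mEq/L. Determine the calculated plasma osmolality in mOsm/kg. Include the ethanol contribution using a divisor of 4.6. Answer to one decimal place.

361.3 mOsm/kg

Calculated osmolality = 2·Na + glucose + BUN/2.8 + ethanol/4.6
= 2·140 + 5.9 + 15/2.8 + 322/4.6
= 280 + 5.90 + 5.36 + 70
= 361.26 mOsm/kg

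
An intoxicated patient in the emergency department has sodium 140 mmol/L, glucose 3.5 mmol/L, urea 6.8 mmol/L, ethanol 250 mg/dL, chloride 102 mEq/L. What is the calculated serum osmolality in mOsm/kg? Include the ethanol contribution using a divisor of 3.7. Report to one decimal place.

Calculated osmolality = 2·Na + glucose + urea + ethanol/3.7
= 2·140 + 3.5 + 6.8 + 250/3.7
= 280 + 3.50 + 6.80 + 67.57
= 357.87 mOsm/kg

357.9 mOsm/kg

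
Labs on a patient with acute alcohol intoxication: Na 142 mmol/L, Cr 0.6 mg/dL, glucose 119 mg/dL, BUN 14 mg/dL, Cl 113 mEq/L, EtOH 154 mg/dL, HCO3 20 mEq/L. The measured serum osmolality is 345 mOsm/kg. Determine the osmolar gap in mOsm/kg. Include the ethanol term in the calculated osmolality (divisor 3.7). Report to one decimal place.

7.8 mOsm/kg

Calculated osmolality = 2·Na + glucose/18 + BUN/2.8 + ethanol/3.7
= 2·142 + 119/18 + 14/2.8 + 154/3.7
= 284 + 6.61 + 5 + 41.62
= 337.23 mOsm/kg ≈ 337.2 mOsm/kg
Osmolar gap = measured − calculated = 345 − 337.2 = 7.8 mOsm/kg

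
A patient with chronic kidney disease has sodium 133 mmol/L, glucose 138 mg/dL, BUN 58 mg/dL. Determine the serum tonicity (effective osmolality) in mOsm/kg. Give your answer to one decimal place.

Effective osmolality excludes urea (freely permeant across cell membranes):
2·Na + glucose/18
= 2·133 + 138/18
= 266 + 7.67
= 273.67 mOsm/kg

273.7 mOsm/kg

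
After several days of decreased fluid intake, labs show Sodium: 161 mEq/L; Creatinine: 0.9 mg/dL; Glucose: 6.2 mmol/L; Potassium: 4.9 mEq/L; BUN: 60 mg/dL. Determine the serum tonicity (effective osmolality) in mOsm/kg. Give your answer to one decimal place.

Effective osmolality excludes urea (freely permeant across cell membranes):
2·Na + glucose
= 2·161 + 6.2
= 322 + 6.2
= 328.2 mOsm/kg

328.2 mOsm/kg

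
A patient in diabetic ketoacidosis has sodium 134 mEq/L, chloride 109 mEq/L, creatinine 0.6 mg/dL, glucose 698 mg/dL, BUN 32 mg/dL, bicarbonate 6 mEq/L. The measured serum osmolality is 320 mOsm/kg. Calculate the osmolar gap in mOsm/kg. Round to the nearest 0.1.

Calculated osmolality = 2·Na + glucose/18 + BUN/2.8
= 2·134 + 698/18 + 32/2.8
= 268 + 38.78 + 11.43
= 318.21 mOsm/kg ≈ 318.2 mOsm/kg
Osmolar gap = measured − calculated = 320 − 318.2 = 1.8 mOsm/kg

1.8 mOsm/kg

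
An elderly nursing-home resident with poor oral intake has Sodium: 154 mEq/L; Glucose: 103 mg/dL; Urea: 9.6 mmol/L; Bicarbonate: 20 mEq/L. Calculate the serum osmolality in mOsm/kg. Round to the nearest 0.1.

323.3 mOsm/kg

Calculated osmolality = 2·Na + glucose/18 + urea
= 2·154 + 103/18 + 9.6
= 308 + 5.72 + 9.60
= 323.32 mOsm/kg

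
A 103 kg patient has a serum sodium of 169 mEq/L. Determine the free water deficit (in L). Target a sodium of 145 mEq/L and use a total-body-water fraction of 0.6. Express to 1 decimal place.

TBW = 0.6 · 103 = 61.8 L
Free water deficit = TBW · (Na/145 − 1)
= 61.8 · (169/145 − 1)
= 61.8 · 0.1655
= 10.23 L

10.2 L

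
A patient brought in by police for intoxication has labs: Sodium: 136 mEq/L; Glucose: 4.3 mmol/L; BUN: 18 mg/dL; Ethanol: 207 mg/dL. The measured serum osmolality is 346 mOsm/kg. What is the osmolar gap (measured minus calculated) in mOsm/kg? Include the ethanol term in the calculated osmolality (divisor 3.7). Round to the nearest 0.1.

7.3 mOsm/kg

Calculated osmolality = 2·Na + glucose + BUN/2.8 + ethanol/3.7
= 2·136 + 4.3 + 18/2.8 + 207/3.7
= 272 + 4.30 + 6.43 + 55.95
= 338.68 mOsm/kg ≈ 338.7 mOsm/kg
Osmolar gap = measured − calculated = 346 − 338.7 = 7.3 mOsm/kg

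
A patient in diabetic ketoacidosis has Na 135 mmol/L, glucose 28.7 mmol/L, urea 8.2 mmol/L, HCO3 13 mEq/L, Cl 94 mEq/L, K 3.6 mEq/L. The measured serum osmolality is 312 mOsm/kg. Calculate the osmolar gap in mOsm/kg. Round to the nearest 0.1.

Calculated osmolality = 2·Na + glucose + urea
= 2·135 + 28.7 + 8.2
= 270 + 28.70 + 8.20
= 306.9 mOsm/kg ≈ 306.9 mOsm/kg
Osmolar gap = measured − calculated = 312 − 306.9 = 5.1 mOsm/kg

5.1 mOsm/kg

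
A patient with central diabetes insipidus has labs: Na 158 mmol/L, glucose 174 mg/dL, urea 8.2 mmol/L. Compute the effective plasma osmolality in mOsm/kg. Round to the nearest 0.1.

325.7 mOsm/kg

Effective osmolality excludes urea (freely permeant across cell membranes):
2·Na + glucose/18
= 2·158 + 174/18
= 316 + 9.67
= 325.67 mOsm/kg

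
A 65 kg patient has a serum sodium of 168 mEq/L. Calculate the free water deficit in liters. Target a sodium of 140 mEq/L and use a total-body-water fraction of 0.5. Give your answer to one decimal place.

6.5 L

TBW = 0.5 · 65 = 32.5 L
Free water deficit = TBW · (Na/140 − 1)
= 32.5 · (168/140 − 1)
= 32.5 · 0.2
= 6.5 L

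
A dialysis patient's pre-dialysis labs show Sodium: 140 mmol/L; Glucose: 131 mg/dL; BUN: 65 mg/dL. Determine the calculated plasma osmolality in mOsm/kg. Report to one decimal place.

310.5 mOsm/kg

Calculated osmolality = 2·Na + glucose/18 + BUN/2.8
= 2·140 + 131/18 + 65/2.8
= 280 + 7.28 + 23.21
= 310.49 mOsm/kg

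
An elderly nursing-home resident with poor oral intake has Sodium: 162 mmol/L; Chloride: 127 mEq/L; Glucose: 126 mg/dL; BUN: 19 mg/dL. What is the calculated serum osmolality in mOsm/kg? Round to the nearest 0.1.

Calculated osmolality = 2·Na + glucose/18 + BUN/2.8
= 2·162 + 126/18 + 19/2.8
= 324 + 7 + 6.79
= 337.79 mOsm/kg

337.8 mOsm/kg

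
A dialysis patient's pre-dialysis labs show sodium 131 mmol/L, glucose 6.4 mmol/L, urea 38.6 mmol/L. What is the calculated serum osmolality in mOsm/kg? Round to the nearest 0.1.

Calculated osmolality = 2·Na + glucose + urea
= 2·131 + 6.4 + 38.6
= 262 + 6.40 + 38.60
= 307 mOsm/kg

307.0 mOsm/kg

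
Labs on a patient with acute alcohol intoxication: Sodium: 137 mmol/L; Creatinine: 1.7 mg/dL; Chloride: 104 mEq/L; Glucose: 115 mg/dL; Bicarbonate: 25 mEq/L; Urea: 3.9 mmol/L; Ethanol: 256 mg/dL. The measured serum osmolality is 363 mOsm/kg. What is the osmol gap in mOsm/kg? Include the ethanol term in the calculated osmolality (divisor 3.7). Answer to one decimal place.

9.5 mOsm/kg

Calculated osmolality = 2·Na + glucose/18 + urea + ethanol/3.7
= 2·137 + 115/18 + 3.9 + 256/3.7
= 274 + 6.39 + 3.90 + 69.19
= 353.48 mOsm/kg ≈ 353.5 mOsm/kg
Osmolar gap = measured − calculated = 363 − 353.5 = 9.5 mOsm/kg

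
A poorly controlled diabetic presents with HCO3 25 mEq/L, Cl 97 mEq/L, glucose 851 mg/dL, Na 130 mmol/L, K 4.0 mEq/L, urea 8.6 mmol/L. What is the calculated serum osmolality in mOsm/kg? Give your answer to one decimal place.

315.9 mOsm/kg

Calculated osmolality = 2·Na + glucose/18 + urea
= 2·130 + 851/18 + 8.6
= 260 + 47.28 + 8.60
= 315.88 mOsm/kg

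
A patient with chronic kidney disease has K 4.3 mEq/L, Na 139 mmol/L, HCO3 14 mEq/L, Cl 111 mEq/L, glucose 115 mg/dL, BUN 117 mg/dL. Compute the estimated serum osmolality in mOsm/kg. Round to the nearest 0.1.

326.2 mOsm/kg

Calculated osmolality = 2·Na + glucose/18 + BUN/2.8
= 2·139 + 115/18 + 117/2.8
= 278 + 6.39 + 41.79
= 326.18 mOsm/kg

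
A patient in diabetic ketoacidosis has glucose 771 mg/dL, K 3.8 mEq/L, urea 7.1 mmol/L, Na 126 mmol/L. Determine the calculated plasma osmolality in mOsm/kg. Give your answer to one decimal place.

Calculated osmolality = 2·Na + glucose/18 + urea
= 2·126 + 771/18 + 7.1
= 252 + 42.83 + 7.10
= 301.93 mOsm/kg

301.9 mOsm/kg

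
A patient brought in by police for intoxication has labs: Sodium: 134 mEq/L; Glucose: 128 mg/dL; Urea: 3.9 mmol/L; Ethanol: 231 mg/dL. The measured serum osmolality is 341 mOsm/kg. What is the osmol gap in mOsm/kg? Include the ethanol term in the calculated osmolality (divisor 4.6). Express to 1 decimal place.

Calculated osmolality = 2·Na + glucose/18 + urea + ethanol/4.6
= 2·134 + 128/18 + 3.9 + 231/4.6
= 268 + 7.11 + 3.90 + 50.22
= 329.23 mOsm/kg ≈ 329.2 mOsm/kg
Osmolar gap = measured − calculated = 341 − 329.2 = 11.8 mOsm/kg

11.8 mOsm/kg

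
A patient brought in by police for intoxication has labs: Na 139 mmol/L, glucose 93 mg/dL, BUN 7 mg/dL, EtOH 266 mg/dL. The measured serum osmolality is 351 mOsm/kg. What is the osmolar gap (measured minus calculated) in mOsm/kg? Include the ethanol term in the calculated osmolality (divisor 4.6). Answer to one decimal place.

Calculated osmolality = 2·Na + glucose/18 + BUN/2.8 + ethanol/4.6
= 2·139 + 93/18 + 7/2.8 + 266/4.6
= 278 + 5.17 + 2.50 + 57.83
= 343.5 mOsm/kg ≈ 343.5 mOsm/kg
Osmolar gap = measured − calculated = 351 − 343.5 = 7.5 mOsm/kg

7.5 mOsm/kg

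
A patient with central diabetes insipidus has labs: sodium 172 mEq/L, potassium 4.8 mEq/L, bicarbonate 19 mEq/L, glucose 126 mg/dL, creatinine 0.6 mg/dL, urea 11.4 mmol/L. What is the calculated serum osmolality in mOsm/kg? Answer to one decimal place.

Calculated osmolality = 2·Na + glucose/18 + urea
= 2·172 + 126/18 + 11.4
= 344 + 7 + 11.40
= 362.4 mOsm/kg

362.4 mOsm/kg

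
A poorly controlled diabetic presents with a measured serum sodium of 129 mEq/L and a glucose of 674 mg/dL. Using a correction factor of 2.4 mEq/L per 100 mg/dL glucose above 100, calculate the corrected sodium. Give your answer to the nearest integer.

143 mEq/L

Corrected Na = measured Na + 2.4 · (glucose − 100)/100
= 129 + 2.4 · (674 − 100)/100
= 129 + 13.8
= 142.8 mEq/L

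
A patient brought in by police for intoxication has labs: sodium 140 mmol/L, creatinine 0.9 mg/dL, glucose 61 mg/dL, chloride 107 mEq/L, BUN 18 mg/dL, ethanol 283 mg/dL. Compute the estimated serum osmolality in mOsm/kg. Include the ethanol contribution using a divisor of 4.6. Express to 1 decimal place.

Calculated osmolality = 2·Na + glucose/18 + BUN/2.8 + ethanol/4.6
= 2·140 + 61/18 + 18/2.8 + 283/4.6
= 280 + 3.39 + 6.43 + 61.52
= 351.34 mOsm/kg

351.3 mOsm/kg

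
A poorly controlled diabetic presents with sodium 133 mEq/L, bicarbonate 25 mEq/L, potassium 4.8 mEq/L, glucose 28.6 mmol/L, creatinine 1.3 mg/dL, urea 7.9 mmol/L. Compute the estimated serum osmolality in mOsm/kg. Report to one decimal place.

302.5 mOsm/kg

Calculated osmolality = 2·Na + glucose + urea
= 2·133 + 28.6 + 7.9
= 266 + 28.60 + 7.90
= 302.5 mOsm/kg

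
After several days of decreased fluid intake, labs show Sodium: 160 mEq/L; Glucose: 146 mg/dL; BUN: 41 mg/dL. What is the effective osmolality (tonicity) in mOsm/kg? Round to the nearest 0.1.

Effective osmolality excludes urea (freely permeant across cell membranes):
2·Na + glucose/18
= 2·160 + 146/18
= 320 + 8.11
= 328.11 mOsm/kg

328.1 mOsm/kg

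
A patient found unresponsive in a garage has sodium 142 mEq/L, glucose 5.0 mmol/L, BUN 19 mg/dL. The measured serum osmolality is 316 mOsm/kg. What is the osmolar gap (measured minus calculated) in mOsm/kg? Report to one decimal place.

20.2 mOsm/kg

Calculated osmolality = 2·Na + glucose + BUN/2.8
= 2·142 + 5 + 19/2.8
= 284 + 5 + 6.79
= 295.79 mOsm/kg ≈ 295.8 mOsm/kg
Osmolar gap = measured − calculated = 316 − 295.8 = 20.2 mOsm/kg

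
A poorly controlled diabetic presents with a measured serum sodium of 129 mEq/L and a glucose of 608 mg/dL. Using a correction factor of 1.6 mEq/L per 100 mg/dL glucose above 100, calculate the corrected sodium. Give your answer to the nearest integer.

Corrected Na = measured Na + 1.6 · (glucose − 100)/100
= 129 + 1.6 · (608 − 100)/100
= 129 + 8.1
= 137.1 mEq/L

137 mEq/L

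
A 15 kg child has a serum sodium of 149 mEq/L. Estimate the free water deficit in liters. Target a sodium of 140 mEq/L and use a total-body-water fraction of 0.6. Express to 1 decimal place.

0.6 L

TBW = 0.6 · 15 = 9 L
Free water deficit = TBW · (Na/140 − 1)
= 9 · (149/140 − 1)
= 9 · 0.0643
= 0.58 L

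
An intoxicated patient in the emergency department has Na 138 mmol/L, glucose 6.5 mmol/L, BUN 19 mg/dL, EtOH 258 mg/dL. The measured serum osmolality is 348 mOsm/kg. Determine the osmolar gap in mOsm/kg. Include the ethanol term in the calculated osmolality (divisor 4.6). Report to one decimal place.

2.6 mOsm/kg

Calculated osmolality = 2·Na + glucose + BUN/2.8 + ethanol/4.6
= 2·138 + 6.5 + 19/2.8 + 258/4.6
= 276 + 6.50 + 6.79 + 56.09
= 345.38 mOsm/kg ≈ 345.4 mOsm/kg
Osmolar gap = measured − calculated = 348 − 345.4 = 2.6 mOsm/kg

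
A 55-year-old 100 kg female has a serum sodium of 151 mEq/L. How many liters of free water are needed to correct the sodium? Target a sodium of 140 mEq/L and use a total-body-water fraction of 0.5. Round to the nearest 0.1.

3.9 L

TBW = 0.5 · 100 = 50 L
Free water deficit = TBW · (Na/140 − 1)
= 50 · (151/140 − 1)
= 50 · 0.0786
= 3.93 L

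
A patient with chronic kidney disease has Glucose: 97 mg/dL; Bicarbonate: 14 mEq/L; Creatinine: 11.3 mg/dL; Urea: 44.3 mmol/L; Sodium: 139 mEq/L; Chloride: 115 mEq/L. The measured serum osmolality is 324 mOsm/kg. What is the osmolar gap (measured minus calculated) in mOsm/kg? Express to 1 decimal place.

-3.7 mOsm/kg

Calculated osmolality = 2·Na + glucose/18 + urea
= 2·139 + 97/18 + 44.3
= 278 + 5.39 + 44.30
= 327.69 mOsm/kg ≈ 327.7 mOsm/kg
Osmolar gap = measured − calculated = 324 − 327.7 = -3.7 mOsm/kg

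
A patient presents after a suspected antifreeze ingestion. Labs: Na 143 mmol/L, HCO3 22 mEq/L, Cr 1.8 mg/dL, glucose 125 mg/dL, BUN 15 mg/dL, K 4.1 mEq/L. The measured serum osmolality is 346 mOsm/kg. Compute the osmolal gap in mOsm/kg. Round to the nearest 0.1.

47.7 mOsm/kg

Calculated osmolality = 2·Na + glucose/18 + BUN/2.8
= 2·143 + 125/18 + 15/2.8
= 286 + 6.94 + 5.36
= 298.3 mOsm/kg ≈ 298.3 mOsm/kg
Osmolar gap = measured − calculated = 346 − 298.3 = 47.7 mOsm/kg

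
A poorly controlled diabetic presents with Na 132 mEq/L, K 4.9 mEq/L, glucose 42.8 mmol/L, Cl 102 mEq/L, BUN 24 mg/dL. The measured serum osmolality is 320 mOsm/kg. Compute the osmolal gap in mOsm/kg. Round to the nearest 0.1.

4.6 mOsm/kg

Calculated osmolality = 2·Na + glucose + BUN/2.8
= 2·132 + 42.8 + 24/2.8
= 264 + 42.80 + 8.57
= 315.37 mOsm/kg ≈ 315.4 mOsm/kg
Osmolar gap = measured − calculated = 320 − 315.4 = 4.6 mOsm/kg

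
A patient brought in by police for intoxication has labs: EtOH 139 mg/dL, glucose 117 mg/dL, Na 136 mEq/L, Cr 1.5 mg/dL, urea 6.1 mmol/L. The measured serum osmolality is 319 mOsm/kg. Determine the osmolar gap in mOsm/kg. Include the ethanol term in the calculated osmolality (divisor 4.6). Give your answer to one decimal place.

Calculated osmolality = 2·Na + glucose/18 + urea + ethanol/4.6
= 2·136 + 117/18 + 6.1 + 139/4.6
= 272 + 6.50 + 6.10 + 30.22
= 314.82 mOsm/kg ≈ 314.8 mOsm/kg
Osmolar gap = measured − calculated = 319 − 314.8 = 4.2 mOsm/kg

4.2 mOsm/kg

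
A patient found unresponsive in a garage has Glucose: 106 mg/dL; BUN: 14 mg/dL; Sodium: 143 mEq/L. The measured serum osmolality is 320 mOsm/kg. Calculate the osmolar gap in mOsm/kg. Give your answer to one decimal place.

Calculated osmolality = 2·Na + glucose/18 + BUN/2.8
= 2·143 + 106/18 + 14/2.8
= 286 + 5.89 + 5
= 296.89 mOsm/kg ≈ 296.9 mOsm/kg
Osmolar gap = measured − calculated = 320 − 296.9 = 23.1 mOsm/kg

23.1 mOsm/kg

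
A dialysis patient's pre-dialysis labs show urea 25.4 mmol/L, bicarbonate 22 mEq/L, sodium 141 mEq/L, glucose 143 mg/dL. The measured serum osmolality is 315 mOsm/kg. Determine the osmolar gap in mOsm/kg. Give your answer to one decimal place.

Calculated osmolality = 2·Na + glucose/18 + urea
= 2·141 + 143/18 + 25.4
= 282 + 7.94 + 25.40
= 315.34 mOsm/kg ≈ 315.3 mOsm/kg
Osmolar gap = measured − calculated = 315 − 315.3 = -0.3 mOsm/kg

-0.3 mOsm/kg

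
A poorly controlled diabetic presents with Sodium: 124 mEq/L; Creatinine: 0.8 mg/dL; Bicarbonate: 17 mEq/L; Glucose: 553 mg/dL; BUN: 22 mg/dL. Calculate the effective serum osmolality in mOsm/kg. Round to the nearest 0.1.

Effective osmolality excludes urea (freely permeant across cell membranes):
2·Na + glucose/18
= 2·124 + 553/18
= 248 + 30.72
= 278.72 mOsm/kg

278.7 mOsm/kg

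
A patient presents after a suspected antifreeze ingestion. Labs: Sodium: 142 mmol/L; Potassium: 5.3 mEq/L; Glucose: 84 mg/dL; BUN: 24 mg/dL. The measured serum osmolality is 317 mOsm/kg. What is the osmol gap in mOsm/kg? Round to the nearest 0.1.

19.8 mOsm/kg

Calculated osmolality = 2·Na + glucose/18 + BUN/2.8
= 2·142 + 84/18 + 24/2.8
= 284 + 4.67 + 8.57
= 297.24 mOsm/kg ≈ 297.2 mOsm/kg
Osmolar gap = measured − calculated = 317 − 297.2 = 19.8 mOsm/kg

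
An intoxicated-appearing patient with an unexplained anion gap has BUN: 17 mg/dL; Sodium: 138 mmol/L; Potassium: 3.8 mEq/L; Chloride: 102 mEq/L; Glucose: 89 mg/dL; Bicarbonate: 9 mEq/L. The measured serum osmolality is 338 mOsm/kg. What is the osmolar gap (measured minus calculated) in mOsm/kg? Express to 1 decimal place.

51.0 mOsm/kg

Calculated osmolality = 2·Na + glucose/18 + BUN/2.8
= 2·138 + 89/18 + 17/2.8
= 276 + 4.94 + 6.07
= 287.01 mOsm/kg ≈ 287.0 mOsm/kg
Osmolar gap = measured − calculated = 338 − 287.0 = 51.0 mOsm/kg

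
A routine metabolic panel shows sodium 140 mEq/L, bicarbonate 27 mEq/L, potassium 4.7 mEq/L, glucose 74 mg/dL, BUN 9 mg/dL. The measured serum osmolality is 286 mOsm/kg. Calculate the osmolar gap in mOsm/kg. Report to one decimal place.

-1.3 mOsm/kg

Calculated osmolality = 2·Na + glucose/18 + BUN/2.8
= 2·140 + 74/18 + 9/2.8
= 280 + 4.11 + 3.21
= 287.32 mOsm/kg ≈ 287.3 mOsm/kg
Osmolar gap = measured − calculated = 286 − 287.3 = -1.3 mOsm/kg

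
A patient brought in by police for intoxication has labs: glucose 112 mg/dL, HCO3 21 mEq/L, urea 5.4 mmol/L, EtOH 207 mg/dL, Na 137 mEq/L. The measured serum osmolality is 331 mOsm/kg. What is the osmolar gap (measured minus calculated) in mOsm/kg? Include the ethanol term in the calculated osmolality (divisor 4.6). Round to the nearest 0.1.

0.4 mOsm/kg

Calculated osmolality = 2·Na + glucose/18 + urea + ethanol/4.6
= 2·137 + 112/18 + 5.4 + 207/4.6
= 274 + 6.22 + 5.40 + 45
= 330.62 mOsm/kg ≈ 330.6 mOsm/kg
Osmolar gap = measured − calculated = 331 − 330.6 = 0.4 mOsm/kg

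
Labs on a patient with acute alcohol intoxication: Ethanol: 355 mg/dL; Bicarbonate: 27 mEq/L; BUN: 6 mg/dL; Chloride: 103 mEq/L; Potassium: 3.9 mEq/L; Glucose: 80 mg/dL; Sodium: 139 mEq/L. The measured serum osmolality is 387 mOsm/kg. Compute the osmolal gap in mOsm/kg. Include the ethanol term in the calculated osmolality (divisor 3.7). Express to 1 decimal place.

Calculated osmolality = 2·Na + glucose/18 + BUN/2.8 + ethanol/3.7
= 2·139 + 80/18 + 6/2.8 + 355/3.7
= 278 + 4.44 + 2.14 + 95.95
= 380.53 mOsm/kg ≈ 380.5 mOsm/kg
Osmolar gap = measured − calculated = 387 − 380.5 = 6.5 mOsm/kg

6.5 mOsm/kg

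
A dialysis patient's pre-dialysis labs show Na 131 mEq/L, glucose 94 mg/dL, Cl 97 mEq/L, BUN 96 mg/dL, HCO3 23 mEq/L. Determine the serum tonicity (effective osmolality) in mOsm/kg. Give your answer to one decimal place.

267.2 mOsm/kg

Effective osmolality excludes urea (freely permeant across cell membranes):
2·Na + glucose/18
= 2·131 + 94/18
= 262 + 5.22
= 267.22 mOsm/kg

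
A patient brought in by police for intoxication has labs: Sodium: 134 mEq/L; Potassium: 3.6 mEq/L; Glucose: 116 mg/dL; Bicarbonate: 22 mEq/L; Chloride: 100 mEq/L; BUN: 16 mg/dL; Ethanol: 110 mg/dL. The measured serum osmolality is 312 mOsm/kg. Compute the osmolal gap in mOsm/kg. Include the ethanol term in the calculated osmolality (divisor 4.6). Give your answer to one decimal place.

7.9 mOsm/kg

Calculated osmolality = 2·Na + glucose/18 + BUN/2.8 + ethanol/4.6
= 2·134 + 116/18 + 16/2.8 + 110/4.6
= 268 + 6.44 + 5.71 + 23.91
= 304.06 mOsm/kg ≈ 304.1 mOsm/kg
Osmolar gap = measured − calculated = 312 − 304.1 = 7.9 mOsm/kg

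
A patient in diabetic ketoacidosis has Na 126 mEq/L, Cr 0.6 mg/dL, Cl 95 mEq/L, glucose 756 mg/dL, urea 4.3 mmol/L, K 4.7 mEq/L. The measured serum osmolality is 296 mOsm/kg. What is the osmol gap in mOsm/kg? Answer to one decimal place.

-2.3 mOsm/kg

Calculated osmolality = 2·Na + glucose/18 + urea
= 2·126 + 756/18 + 4.3
= 252 + 42 + 4.30
= 298.3 mOsm/kg ≈ 298.3 mOsm/kg
Osmolar gap = measured − calculated = 296 − 298.3 = -2.3 mOsm/kg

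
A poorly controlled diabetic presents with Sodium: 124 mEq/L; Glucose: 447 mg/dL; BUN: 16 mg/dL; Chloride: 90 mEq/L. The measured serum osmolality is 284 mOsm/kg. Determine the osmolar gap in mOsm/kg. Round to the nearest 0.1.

Calculated osmolality = 2·Na + glucose/18 + BUN/2.8
= 2·124 + 447/18 + 16/2.8
= 248 + 24.83 + 5.71
= 278.54 mOsm/kg ≈ 278.5 mOsm/kg
Osmolar gap = measured − calculated = 284 − 278.5 = 5.5 mOsm/kg

5.5 mOsm/kg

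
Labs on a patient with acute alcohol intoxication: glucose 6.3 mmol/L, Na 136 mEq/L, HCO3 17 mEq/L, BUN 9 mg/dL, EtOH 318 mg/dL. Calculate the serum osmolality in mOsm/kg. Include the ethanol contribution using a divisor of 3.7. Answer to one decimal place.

Calculated osmolality = 2·Na + glucose + BUN/2.8 + ethanol/3.7
= 2·136 + 6.3 + 9/2.8 + 318/3.7
= 272 + 6.30 + 3.21 + 85.95
= 367.46 mOsm/kg

367.5 mOsm/kg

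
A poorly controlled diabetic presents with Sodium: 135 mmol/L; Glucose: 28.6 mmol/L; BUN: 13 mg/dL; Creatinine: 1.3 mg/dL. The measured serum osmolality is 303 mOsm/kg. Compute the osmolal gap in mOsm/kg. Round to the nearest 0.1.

Calculated osmolality = 2·Na + glucose + BUN/2.8
= 2·135 + 28.6 + 13/2.8
= 270 + 28.60 + 4.64
= 303.24 mOsm/kg ≈ 303.2 mOsm/kg
Osmolar gap = measured − calculated = 303 − 303.2 = -0.2 mOsm/kg

-0.2 mOsm/kg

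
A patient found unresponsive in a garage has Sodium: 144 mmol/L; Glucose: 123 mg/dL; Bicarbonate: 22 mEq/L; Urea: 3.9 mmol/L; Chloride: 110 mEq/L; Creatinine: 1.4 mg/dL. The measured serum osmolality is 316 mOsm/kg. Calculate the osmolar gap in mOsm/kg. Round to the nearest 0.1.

17.3 mOsm/kg

Calculated osmolality = 2·Na + glucose/18 + urea
= 2·144 + 123/18 + 3.9
= 288 + 6.83 + 3.90
= 298.73 mOsm/kg ≈ 298.7 mOsm/kg
Osmolar gap = measured − calculated = 316 − 298.7 = 17.3 mOsm/kg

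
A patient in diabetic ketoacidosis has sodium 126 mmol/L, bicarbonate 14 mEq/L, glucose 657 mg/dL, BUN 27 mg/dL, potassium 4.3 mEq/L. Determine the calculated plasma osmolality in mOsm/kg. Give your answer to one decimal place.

Calculated osmolality = 2·Na + glucose/18 + BUN/2.8
= 2·126 + 657/18 + 27/2.8
= 252 + 36.50 + 9.64
= 298.14 mOsm/kg

298.1 mOsm/kg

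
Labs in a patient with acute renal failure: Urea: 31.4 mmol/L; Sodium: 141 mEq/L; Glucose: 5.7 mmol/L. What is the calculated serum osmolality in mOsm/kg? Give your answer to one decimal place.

319.1 mOsm/kg

Calculated osmolality = 2·Na + glucose + urea
= 2·141 + 5.7 + 31.4
= 282 + 5.70 + 31.40
= 319.1 mOsm/kg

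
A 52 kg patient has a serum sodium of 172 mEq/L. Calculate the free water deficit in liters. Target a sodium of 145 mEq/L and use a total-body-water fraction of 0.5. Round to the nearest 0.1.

4.8 L

TBW = 0.5 · 52 = 26 L
Free water deficit = TBW · (Na/145 − 1)
= 26 · (172/145 − 1)
= 26 · 0.1862
= 4.84 L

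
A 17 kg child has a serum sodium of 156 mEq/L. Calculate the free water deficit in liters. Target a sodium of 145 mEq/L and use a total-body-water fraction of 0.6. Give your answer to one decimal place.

0.8 L

TBW = 0.6 · 17 = 10.2 L
Free water deficit = TBW · (Na/145 − 1)
= 10.2 · (156/145 − 1)
= 10.2 · 0.0759
= 0.77 L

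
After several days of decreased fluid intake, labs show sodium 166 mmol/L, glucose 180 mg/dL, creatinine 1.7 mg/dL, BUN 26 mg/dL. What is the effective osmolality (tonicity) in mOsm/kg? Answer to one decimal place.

342.0 mOsm/kg

Effective osmolality excludes urea (freely permeant across cell membranes):
2·Na + glucose/18
= 2·166 + 180/18
= 332 + 10
= 342 mOsm/kg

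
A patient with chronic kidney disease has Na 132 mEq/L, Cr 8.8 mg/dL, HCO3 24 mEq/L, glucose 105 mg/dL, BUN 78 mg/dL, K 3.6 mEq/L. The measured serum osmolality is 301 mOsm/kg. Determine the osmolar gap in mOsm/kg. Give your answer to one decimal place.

Calculated osmolality = 2·Na + glucose/18 + BUN/2.8
= 2·132 + 105/18 + 78/2.8
= 264 + 5.83 + 27.86
= 297.69 mOsm/kg ≈ 297.7 mOsm/kg
Osmolar gap = measured − calculated = 301 − 297.7 = 3.3 mOsm/kg

3.3 mOsm/kg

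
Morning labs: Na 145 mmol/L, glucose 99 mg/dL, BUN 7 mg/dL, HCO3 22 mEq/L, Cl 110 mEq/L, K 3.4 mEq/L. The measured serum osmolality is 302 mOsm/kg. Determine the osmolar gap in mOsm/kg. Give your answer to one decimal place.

Calculated osmolality = 2·Na + glucose/18 + BUN/2.8
= 2·145 + 99/18 + 7/2.8
= 290 + 5.50 + 2.50
= 298 mOsm/kg ≈ 298.0 mOsm/kg
Osmolar gap = measured − calculated = 302 − 298.0 = 4.0 mOsm/kg

4.0 mOsm/kg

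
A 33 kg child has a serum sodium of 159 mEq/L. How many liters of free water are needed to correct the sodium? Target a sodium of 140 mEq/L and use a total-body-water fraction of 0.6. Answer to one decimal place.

2.7 L

TBW = 0.6 · 33 = 19.8 L
Free water deficit = TBW · (Na/140 − 1)
= 19.8 · (159/140 − 1)
= 19.8 · 0.1357
= 2.69 L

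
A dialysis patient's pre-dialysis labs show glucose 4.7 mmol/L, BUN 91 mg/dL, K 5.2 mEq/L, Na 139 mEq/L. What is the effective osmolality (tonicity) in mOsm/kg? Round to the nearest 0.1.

282.7 mOsm/kg

Effective osmolality excludes urea (freely permeant across cell membranes):
2·Na + glucose
= 2·139 + 4.7
= 278 + 4.7
= 282.7 mOsm/kg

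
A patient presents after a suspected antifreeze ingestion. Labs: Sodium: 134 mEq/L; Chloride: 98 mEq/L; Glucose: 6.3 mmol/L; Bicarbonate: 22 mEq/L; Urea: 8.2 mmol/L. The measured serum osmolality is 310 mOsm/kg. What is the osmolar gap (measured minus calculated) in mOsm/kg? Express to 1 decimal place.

27.5 mOsm/kg

Calculated osmolality = 2·Na + glucose + urea
= 2·134 + 6.3 + 8.2
= 268 + 6.30 + 8.20
= 282.5 mOsm/kg ≈ 282.5 mOsm/kg
Osmolar gap = measured − calculated = 310 − 282.5 = 27.5 mOsm/kg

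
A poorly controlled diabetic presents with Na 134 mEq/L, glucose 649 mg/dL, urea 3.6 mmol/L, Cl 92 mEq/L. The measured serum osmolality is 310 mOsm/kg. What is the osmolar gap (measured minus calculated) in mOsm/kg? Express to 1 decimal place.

2.3 mOsm/kg

Calculated osmolality = 2·Na + glucose/18 + urea
= 2·134 + 649/18 + 3.6
= 268 + 36.06 + 3.60
= 307.66 mOsm/kg ≈ 307.7 mOsm/kg
Osmolar gap = measured − calculated = 310 − 307.7 = 2.3 mOsm/kg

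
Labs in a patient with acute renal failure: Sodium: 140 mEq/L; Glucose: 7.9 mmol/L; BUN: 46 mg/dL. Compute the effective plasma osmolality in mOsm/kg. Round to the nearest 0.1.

Effective osmolality excludes urea (freely permeant across cell membranes):
2·Na + glucose
= 2·140 + 7.9
= 280 + 7.9
= 287.9 mOsm/kg

287.9 mOsm/kg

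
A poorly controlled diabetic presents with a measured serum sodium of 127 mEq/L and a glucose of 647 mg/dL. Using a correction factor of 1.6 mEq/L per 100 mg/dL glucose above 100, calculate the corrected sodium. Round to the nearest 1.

Corrected Na = measured Na + 1.6 · (glucose − 100)/100
= 127 + 1.6 · (647 − 100)/100
= 127 + 8.8
= 135.8 mEq/L

136 mEq/L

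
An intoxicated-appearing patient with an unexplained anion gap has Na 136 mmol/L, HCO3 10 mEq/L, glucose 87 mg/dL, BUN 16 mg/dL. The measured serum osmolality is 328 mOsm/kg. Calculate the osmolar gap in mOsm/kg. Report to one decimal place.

45.5 mOsm/kg

Calculated osmolality = 2·Na + glucose/18 + BUN/2.8
= 2·136 + 87/18 + 16/2.8
= 272 + 4.83 + 5.71
= 282.54 mOsm/kg ≈ 282.5 mOsm/kg
Osmolar gap = measured − calculated = 328 − 282.5 = 45.5 mOsm/kg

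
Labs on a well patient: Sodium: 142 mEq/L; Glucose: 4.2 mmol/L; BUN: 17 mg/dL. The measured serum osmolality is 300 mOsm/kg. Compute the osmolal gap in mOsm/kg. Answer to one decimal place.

Calculated osmolality = 2·Na + glucose + BUN/2.8
= 2·142 + 4.2 + 17/2.8
= 284 + 4.20 + 6.07
= 294.27 mOsm/kg ≈ 294.3 mOsm/kg
Osmolar gap = measured − calculated = 300 − 294.3 = 5.7 mOsm/kg

5.7 mOsm/kg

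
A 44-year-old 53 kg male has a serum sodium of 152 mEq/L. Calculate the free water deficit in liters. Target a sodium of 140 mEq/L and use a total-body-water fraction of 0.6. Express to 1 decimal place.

2.7 L

TBW = 0.6 · 53 = 31.8 L
Free water deficit = TBW · (Na/140 − 1)
= 31.8 · (152/140 − 1)
= 31.8 · 0.0857
= 2.73 L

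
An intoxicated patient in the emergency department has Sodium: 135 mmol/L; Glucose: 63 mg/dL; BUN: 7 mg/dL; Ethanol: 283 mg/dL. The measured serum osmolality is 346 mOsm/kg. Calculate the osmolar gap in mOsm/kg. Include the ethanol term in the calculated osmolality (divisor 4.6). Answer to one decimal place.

Calculated osmolality = 2·Na + glucose/18 + BUN/2.8 + ethanol/4.6
= 2·135 + 63/18 + 7/2.8 + 283/4.6
= 270 + 3.50 + 2.50 + 61.52
= 337.52 mOsm/kg ≈ 337.5 mOsm/kg
Osmolar gap = measured − calculated = 346 − 337.5 = 8.5 mOsm/kg

8.5 mOsm/kg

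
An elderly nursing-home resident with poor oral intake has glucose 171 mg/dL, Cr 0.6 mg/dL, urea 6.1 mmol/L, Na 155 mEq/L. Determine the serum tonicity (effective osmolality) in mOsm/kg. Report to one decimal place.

Effective osmolality excludes urea (freely permeant across cell membranes):
2·Na + glucose/18
= 2·155 + 171/18
= 310 + 9.5
= 319.5 mOsm/kg

319.5 mOsm/kg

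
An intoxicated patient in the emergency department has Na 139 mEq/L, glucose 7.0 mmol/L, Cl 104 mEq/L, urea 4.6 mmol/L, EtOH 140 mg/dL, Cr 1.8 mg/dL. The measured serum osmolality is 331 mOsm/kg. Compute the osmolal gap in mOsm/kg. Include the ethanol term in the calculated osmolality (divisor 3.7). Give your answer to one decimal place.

3.6 mOsm/kg

Calculated osmolality = 2·Na + glucose + urea + ethanol/3.7
= 2·139 + 7 + 4.6 + 140/3.7
= 278 + 7 + 4.60 + 37.84
= 327.44 mOsm/kg ≈ 327.4 mOsm/kg
Osmolar gap = measured − calculated = 331 − 327.4 = 3.6 mOsm/kg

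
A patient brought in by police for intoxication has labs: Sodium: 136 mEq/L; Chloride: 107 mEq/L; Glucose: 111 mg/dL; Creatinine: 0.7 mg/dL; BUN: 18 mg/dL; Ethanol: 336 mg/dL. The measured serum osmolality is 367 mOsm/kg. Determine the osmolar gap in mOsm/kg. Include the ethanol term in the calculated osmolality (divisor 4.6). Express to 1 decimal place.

Calculated osmolality = 2·Na + glucose/18 + BUN/2.8 + ethanol/4.6
= 2·136 + 111/18 + 18/2.8 + 336/4.6
= 272 + 6.17 + 6.43 + 73.04
= 357.64 mOsm/kg ≈ 357.6 mOsm/kg
Osmolar gap = measured − calculated = 367 − 357.6 = 9.4 mOsm/kg

9.4 mOsm/kg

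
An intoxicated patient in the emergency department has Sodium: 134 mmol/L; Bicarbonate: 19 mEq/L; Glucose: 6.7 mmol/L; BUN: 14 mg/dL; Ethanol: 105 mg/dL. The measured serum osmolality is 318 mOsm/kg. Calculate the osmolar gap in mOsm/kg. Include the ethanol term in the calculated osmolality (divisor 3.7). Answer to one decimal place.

Calculated osmolality = 2·Na + glucose + BUN/2.8 + ethanol/3.7
= 2·134 + 6.7 + 14/2.8 + 105/3.7
= 268 + 6.70 + 5 + 28.38
= 308.08 mOsm/kg ≈ 308.1 mOsm/kg
Osmolar gap = measured − calculated = 318 − 308.1 = 9.9 mOsm/kg

9.9 mOsm/kg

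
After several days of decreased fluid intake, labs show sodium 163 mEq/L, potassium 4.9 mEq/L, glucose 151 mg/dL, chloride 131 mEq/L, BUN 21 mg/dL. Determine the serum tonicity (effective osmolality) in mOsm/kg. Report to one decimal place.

334.4 mOsm/kg

Effective osmolality excludes urea (freely permeant across cell membranes):
2·Na + glucose/18
= 2·163 + 151/18
= 326 + 8.39
= 334.39 mOsm/kg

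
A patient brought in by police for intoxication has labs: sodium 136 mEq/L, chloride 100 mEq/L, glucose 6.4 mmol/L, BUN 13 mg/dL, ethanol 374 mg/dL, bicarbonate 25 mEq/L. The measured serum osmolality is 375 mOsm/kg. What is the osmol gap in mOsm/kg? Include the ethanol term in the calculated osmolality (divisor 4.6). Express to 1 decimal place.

Calculated osmolality = 2·Na + glucose + BUN/2.8 + ethanol/4.6
= 2·136 + 6.4 + 13/2.8 + 374/4.6
= 272 + 6.40 + 4.64 + 81.30
= 364.34 mOsm/kg ≈ 364.3 mOsm/kg
Osmolar gap = measured − calculated = 375 − 364.3 = 10.7 mOsm/kg

10.7 mOsm/kg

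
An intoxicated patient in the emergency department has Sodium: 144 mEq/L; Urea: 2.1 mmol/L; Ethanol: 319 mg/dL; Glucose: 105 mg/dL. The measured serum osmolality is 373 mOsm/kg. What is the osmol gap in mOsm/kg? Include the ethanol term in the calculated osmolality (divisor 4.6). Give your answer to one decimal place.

Calculated osmolality = 2·Na + glucose/18 + urea + ethanol/4.6
= 2·144 + 105/18 + 2.1 + 319/4.6
= 288 + 5.83 + 2.10 + 69.35
= 365.28 mOsm/kg ≈ 365.3 mOsm/kg
Osmolar gap = measured − calculated = 373 − 365.3 = 7.7 mOsm/kg

7.7 mOsm/kg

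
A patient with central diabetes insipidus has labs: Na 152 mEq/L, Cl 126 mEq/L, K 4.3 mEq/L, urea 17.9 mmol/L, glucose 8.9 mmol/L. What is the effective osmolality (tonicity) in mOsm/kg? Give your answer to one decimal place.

312.9 mOsm/kg

Effective osmolality excludes urea (freely permeant across cell membranes):
2·Na + glucose
= 2·152 + 8.9
= 304 + 8.9
= 312.9 mOsm/kg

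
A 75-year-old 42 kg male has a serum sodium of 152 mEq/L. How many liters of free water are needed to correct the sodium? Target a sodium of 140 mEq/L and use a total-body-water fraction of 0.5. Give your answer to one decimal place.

TBW = 0.5 · 42 = 21 L
Free water deficit = TBW · (Na/140 − 1)
= 21 · (152/140 − 1)
= 21 · 0.0857
= 1.8 L

1.8 L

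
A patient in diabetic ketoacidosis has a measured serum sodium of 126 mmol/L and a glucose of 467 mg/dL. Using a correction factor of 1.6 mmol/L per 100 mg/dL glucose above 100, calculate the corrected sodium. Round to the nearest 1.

Corrected Na = measured Na + 1.6 · (glucose − 100)/100
= 126 + 1.6 · (467 − 100)/100
= 126 + 5.9
= 131.9 mmol/L

132 mmol/L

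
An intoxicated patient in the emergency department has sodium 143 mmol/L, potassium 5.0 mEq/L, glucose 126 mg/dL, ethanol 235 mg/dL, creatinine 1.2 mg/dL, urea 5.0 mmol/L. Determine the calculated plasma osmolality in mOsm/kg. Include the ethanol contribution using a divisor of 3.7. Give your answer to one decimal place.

Calculated osmolality = 2·Na + glucose/18 + urea + ethanol/3.7
= 2·143 + 126/18 + 5 + 235/3.7
= 286 + 7 + 5 + 63.51
= 361.51 mOsm/kg

361.5 mOsm/kg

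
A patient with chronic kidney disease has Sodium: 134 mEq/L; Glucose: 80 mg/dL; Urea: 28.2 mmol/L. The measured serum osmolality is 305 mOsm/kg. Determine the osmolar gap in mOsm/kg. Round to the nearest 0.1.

4.4 mOsm/kg

Calculated osmolality = 2·Na + glucose/18 + urea
= 2·134 + 80/18 + 28.2
= 268 + 4.44 + 28.20
= 300.64 mOsm/kg ≈ 300.6 mOsm/kg
Osmolar gap = measured − calculated = 305 − 300.6 = 4.4 mOsm/kg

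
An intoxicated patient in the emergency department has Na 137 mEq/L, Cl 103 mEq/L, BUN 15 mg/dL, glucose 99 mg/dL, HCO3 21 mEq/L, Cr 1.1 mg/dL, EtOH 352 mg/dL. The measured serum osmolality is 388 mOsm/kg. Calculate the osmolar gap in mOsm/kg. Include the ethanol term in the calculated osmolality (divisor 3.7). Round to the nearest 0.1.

Calculated osmolality = 2·Na + glucose/18 + BUN/2.8 + ethanol/3.7
= 2·137 + 99/18 + 15/2.8 + 352/3.7
= 274 + 5.50 + 5.36 + 95.14
= 380 mOsm/kg ≈ 380.0 mOsm/kg
Osmolar gap = measured − calculated = 388 − 380.0 = 8.0 mOsm/kg

8.0 mOsm/kg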